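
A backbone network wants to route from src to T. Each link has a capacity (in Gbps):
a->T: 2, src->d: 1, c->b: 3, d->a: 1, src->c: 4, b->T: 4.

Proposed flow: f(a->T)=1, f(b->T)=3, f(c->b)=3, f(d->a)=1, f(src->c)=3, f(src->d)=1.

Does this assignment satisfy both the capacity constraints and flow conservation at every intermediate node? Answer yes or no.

Yes

Every edge has 0 ≤ f(e) ≤ cap(e).
At each intermediate node, inflow equals outflow.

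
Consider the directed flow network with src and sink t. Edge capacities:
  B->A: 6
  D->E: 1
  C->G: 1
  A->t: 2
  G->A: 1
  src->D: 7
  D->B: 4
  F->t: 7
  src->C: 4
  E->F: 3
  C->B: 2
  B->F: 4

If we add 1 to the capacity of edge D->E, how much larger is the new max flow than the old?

Original max flow = 7.
After raising cap(D->E), augmenting paths through that edge carry 1 more unit.
New max flow = 8. Increase = 1.

1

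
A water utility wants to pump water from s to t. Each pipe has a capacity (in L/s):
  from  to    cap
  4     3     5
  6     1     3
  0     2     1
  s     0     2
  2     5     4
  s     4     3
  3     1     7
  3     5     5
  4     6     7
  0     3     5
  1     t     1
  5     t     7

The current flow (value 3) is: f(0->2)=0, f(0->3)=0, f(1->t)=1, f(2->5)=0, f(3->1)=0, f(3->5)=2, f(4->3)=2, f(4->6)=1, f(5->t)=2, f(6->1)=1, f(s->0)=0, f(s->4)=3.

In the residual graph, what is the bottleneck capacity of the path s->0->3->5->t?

2

Residual capacities along the path: s->0: 2, 0->3: 5, 3->5: 3, 5->t: 5.
Minimum is 2.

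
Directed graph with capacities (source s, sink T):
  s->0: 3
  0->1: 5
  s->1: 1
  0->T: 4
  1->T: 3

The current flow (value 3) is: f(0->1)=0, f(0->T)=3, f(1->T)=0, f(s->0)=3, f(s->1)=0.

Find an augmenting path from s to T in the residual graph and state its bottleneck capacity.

s->1->T, bottleneck 1

Residual along s->1->T: s->1: 1, 1->T: 3.
Bottleneck = min = 1.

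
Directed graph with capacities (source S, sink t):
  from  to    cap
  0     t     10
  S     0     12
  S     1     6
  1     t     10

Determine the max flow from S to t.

16

Augment S→1→t: bottleneck 6. Total 6.
Augment S→0→t: bottleneck 10. Total 16.
No augmenting path remains in the residual graph.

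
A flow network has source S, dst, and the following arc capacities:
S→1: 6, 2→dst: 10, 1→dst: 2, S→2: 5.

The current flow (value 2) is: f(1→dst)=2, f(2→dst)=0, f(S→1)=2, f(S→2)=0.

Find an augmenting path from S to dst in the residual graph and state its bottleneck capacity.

S→2→dst, bottleneck 5

Residual along S→2→dst: S→2: 5, 2→dst: 10.
Bottleneck = min = 5.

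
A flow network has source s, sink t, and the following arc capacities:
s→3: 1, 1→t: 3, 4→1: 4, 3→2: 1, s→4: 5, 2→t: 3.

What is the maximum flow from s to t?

4

Augment s→4→1→t: bottleneck 3. Total 3.
Augment s→3→2→t: bottleneck 1. Total 4.
No augmenting path remains in the residual graph.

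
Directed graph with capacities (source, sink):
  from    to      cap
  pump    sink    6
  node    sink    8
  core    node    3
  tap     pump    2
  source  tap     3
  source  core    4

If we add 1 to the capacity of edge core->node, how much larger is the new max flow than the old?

Original max flow = 5.
After raising cap(core->node), augmenting paths through that edge carry 1 more unit.
New max flow = 6. Increase = 1.

1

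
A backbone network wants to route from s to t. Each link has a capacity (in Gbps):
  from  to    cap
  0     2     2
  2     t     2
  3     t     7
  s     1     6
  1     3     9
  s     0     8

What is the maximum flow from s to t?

Augment s→1→3→t: bottleneck 6. Total 6.
Augment s→0→2→t: bottleneck 2. Total 8.
No augmenting path remains in the residual graph.

8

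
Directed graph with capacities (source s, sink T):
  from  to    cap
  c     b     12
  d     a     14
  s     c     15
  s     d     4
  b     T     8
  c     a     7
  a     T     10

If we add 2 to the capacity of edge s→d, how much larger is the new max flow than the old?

Original max flow = 18.
Edge s→d does not cross the min cut (source side {a, b, c, d, s}), so extra capacity there cannot help.
New max flow = 18. Increase = 0.

0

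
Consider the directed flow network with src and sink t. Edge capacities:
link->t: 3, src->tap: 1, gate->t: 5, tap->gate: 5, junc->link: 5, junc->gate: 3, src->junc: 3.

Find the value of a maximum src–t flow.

4

Augment src->tap->gate->t: bottleneck 1. Total 1.
Augment src->junc->gate->t: bottleneck 3. Total 4.
No augmenting path remains in the residual graph.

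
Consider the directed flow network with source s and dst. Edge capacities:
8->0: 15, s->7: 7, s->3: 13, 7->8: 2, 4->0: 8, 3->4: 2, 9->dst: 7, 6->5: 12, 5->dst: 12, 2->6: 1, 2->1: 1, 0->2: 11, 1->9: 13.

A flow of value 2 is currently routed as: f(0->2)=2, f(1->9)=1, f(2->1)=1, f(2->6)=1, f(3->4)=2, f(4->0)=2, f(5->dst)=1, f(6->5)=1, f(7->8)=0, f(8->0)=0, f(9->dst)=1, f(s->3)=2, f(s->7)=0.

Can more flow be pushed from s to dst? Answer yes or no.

Residual reachable from s: {0, 2, 3, 4, 7, 8, s}; dst is not reachable.
Saturated cut: 2->1, 2->6 with total capacity 2 = current flow value. Flow is maximum.

No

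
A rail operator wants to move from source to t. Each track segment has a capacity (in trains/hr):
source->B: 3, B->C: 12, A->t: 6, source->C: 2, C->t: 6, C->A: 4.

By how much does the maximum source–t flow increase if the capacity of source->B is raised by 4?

4

Original max flow = 5.
After raising cap(source->B), augmenting paths through that edge carry 4 more units.
New max flow = 9. Increase = 4.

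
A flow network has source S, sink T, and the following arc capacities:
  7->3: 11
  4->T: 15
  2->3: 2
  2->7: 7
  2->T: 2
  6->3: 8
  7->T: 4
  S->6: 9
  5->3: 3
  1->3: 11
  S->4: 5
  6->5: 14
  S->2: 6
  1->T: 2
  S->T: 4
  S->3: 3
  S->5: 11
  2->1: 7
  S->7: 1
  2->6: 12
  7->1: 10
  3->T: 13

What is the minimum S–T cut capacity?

Max flow = 29 (via 9 augmenting paths).
In the residual at optimum, the set reachable from S is {3, 5, 6, S}.
Cut edges: S->2 (cap 6), S->4 (cap 5), S->7 (cap 1), S->T (cap 4), 3->T (cap 13). Sum = 29.

29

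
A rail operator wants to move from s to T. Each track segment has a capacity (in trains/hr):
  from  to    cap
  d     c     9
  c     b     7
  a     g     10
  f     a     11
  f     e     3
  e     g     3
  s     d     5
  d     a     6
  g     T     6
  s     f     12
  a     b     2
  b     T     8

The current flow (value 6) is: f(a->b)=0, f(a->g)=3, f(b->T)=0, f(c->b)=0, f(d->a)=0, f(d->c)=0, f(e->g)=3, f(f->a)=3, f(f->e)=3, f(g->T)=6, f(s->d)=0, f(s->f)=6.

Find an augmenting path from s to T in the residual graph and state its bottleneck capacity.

Residual along s->f->a->b->T: s->f: 6, f->a: 8, a->b: 2, b->T: 8.
Bottleneck = min = 2.

s->f->a->b->T, bottleneck 2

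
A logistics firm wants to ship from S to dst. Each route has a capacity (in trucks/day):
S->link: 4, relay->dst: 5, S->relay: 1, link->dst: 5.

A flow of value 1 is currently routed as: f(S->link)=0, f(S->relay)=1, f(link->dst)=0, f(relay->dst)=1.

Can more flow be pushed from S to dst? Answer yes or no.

Yes

Residual path S->link->dst has bottleneck 4 > 0.
Pushing 4 along it raises the flow to 5, so the given flow is not maximum.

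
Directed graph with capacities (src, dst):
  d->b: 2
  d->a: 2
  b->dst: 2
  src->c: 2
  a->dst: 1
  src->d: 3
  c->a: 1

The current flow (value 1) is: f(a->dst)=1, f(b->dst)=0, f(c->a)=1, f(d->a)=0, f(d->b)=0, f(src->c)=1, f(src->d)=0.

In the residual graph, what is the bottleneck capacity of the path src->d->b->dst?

2

Residual capacities along the path: src->d: 3, d->b: 2, b->dst: 2.
Minimum is 2.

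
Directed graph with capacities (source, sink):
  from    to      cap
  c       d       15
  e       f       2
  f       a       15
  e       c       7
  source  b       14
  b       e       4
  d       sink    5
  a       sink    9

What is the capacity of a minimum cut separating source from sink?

Max flow = 4 (via 2 augmenting paths).
In the residual at optimum, the set reachable from source is {b, source}.
Cut edges: b->e (cap 4). Sum = 4.

4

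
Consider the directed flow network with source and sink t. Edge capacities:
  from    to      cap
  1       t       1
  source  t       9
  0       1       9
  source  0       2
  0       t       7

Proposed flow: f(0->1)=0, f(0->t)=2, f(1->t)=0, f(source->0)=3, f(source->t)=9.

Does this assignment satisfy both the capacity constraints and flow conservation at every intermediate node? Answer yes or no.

Capacity violated on source->0: flow 3 > capacity 2.

No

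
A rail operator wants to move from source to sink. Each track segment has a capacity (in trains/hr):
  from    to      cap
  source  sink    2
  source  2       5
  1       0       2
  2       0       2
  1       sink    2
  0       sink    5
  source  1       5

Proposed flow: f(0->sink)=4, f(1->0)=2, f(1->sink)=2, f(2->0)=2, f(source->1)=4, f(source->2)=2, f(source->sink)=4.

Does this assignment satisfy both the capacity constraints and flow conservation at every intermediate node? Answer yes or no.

No

Capacity violated on source->sink: flow 4 > capacity 2.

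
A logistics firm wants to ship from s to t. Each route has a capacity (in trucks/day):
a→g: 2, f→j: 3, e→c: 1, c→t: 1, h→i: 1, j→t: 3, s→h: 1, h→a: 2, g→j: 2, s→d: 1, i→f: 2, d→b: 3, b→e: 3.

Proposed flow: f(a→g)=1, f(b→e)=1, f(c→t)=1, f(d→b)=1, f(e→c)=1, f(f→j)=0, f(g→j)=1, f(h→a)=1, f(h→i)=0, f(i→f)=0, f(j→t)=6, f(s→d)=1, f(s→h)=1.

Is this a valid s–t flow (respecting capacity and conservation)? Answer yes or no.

No

Capacity violated on j→t: flow 6 > capacity 3.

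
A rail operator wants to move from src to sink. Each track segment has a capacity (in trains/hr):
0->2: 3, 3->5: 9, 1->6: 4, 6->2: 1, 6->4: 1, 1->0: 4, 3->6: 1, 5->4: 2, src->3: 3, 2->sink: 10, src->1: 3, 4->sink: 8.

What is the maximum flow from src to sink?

6

Augment src->1->0->2->sink: bottleneck 3. Total 3.
Augment src->3->6->2->sink: bottleneck 1. Total 4.
Augment src->3->5->4->sink: bottleneck 2. Total 6.
No augmenting path remains in the residual graph.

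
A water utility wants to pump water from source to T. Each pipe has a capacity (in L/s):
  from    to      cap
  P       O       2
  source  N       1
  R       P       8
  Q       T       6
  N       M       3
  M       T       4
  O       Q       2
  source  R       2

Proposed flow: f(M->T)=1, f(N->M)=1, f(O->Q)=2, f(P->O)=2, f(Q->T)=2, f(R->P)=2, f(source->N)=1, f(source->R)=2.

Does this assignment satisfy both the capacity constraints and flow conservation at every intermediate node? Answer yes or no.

Every edge has 0 ≤ f(e) ≤ cap(e).
At each intermediate node, inflow equals outflow.

Yes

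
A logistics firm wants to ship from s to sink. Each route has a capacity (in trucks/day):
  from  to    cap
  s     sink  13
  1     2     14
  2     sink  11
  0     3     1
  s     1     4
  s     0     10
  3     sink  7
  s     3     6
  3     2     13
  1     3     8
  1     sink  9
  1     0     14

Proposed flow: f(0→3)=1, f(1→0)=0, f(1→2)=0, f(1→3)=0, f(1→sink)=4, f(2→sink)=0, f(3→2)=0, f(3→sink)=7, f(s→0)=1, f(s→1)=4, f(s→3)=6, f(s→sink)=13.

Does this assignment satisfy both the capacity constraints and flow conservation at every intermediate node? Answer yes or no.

Every edge has 0 ≤ f(e) ≤ cap(e).
At each intermediate node, inflow equals outflow.

Yes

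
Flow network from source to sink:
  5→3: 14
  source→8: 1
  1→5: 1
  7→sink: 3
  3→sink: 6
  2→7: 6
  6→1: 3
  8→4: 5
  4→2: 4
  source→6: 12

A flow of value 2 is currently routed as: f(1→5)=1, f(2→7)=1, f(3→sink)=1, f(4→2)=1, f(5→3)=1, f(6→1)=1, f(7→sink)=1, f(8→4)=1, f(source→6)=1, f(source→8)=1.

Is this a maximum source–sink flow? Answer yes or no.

Residual reachable from source: {1, 6, source}; sink is not reachable.
Saturated cut: 1→5, source→8 with total capacity 2 = current flow value. Flow is maximum.

Yes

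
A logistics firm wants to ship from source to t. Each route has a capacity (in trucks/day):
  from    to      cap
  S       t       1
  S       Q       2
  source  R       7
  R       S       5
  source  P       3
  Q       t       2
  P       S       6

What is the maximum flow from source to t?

3

Augment source→R→S→t: bottleneck 1. Total 1.
Augment source→R→S→Q→t: bottleneck 2. Total 3.
No augmenting path remains in the residual graph.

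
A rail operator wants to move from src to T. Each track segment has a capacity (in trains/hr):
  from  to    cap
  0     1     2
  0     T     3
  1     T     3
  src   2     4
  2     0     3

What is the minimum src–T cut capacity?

3

Max flow = 3 (via 1 augmenting path).
In the residual at optimum, the set reachable from src is {2, src}.
Cut edges: 2->0 (cap 3). Sum = 3.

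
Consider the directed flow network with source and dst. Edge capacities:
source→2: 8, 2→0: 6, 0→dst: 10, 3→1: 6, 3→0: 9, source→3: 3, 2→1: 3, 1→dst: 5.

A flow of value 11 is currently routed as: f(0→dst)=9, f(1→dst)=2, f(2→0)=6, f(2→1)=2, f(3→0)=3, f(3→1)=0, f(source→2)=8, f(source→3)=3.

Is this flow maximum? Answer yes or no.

Residual reachable from source: {source}; dst is not reachable.
Saturated cut: source→2, source→3 with total capacity 11 = current flow value. Flow is maximum.

Yes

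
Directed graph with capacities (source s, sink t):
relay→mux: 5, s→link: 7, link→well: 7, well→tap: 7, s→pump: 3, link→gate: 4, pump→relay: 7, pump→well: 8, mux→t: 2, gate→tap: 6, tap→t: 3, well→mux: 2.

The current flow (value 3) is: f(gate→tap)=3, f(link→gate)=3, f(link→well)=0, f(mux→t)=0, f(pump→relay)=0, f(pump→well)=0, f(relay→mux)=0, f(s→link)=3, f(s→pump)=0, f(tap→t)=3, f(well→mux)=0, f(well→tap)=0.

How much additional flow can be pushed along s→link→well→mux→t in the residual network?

Residual capacities along the path: s→link: 4, link→well: 7, well→mux: 2, mux→t: 2.
Minimum is 2.

2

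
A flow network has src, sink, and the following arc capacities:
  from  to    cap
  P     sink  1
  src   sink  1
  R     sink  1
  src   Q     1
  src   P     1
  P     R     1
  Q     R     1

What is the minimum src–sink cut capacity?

3

Max flow = 3 (via 3 augmenting paths).
In the residual at optimum, the set reachable from src is {src}.
Cut edges: src->Q (cap 1), src->P (cap 1), src->sink (cap 1). Sum = 3.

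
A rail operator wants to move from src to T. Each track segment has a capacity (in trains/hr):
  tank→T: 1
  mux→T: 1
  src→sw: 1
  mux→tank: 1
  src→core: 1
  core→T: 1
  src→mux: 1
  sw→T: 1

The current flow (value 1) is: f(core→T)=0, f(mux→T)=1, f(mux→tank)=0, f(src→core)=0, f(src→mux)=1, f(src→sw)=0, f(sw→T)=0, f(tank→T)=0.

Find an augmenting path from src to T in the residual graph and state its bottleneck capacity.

src→core→T, bottleneck 1

Residual along src→core→T: src→core: 1, core→T: 1.
Bottleneck = min = 1.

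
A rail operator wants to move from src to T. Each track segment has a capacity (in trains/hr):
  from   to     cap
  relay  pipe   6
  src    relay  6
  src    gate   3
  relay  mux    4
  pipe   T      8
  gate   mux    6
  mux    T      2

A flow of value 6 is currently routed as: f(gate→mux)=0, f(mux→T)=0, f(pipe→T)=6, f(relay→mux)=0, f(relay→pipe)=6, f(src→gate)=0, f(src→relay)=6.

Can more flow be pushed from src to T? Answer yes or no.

Residual path src→gate→mux→T has bottleneck 2 > 0.
Pushing 2 along it raises the flow to 8, so the given flow is not maximum.

Yes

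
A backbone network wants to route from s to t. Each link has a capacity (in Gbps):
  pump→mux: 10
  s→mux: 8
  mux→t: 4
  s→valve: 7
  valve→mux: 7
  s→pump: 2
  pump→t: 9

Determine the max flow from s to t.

6

Augment s→pump→t: bottleneck 2. Total 2.
Augment s→mux→t: bottleneck 4. Total 6.
No augmenting path remains in the residual graph.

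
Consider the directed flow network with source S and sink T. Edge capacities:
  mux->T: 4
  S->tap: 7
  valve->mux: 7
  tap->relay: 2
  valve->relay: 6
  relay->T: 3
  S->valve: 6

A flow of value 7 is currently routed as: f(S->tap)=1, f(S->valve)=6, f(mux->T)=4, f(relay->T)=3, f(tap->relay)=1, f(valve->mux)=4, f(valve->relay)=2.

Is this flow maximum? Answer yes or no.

Residual reachable from S: {S, mux, relay, tap, valve}; T is not reachable.
Saturated cut: mux->T, relay->T with total capacity 7 = current flow value. Flow is maximum.

Yes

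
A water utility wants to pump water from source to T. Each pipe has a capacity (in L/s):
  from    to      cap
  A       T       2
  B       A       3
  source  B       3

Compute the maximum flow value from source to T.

Augment source->B->A->T: bottleneck 2. Total 2.
No augmenting path remains in the residual graph.

2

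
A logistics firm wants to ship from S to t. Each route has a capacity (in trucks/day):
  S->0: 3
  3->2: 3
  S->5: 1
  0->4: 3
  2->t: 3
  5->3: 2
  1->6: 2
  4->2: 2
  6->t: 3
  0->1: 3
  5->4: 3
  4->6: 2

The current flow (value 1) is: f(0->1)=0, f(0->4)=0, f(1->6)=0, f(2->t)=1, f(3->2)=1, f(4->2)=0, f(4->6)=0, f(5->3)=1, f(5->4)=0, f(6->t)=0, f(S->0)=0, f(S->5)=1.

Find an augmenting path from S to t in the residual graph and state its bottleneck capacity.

Residual along S->0->4->2->t: S->0: 3, 0->4: 3, 4->2: 2, 2->t: 2.
Bottleneck = min = 2.

S->0->4->2->t, bottleneck 2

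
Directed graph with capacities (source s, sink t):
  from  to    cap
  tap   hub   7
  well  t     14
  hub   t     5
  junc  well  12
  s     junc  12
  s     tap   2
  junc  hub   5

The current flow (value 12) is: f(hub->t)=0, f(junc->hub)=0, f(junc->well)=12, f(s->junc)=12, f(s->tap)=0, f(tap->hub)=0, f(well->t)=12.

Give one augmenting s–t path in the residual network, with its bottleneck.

s->tap->hub->t, bottleneck 2

Residual along s->tap->hub->t: s->tap: 2, tap->hub: 7, hub->t: 5.
Bottleneck = min = 2.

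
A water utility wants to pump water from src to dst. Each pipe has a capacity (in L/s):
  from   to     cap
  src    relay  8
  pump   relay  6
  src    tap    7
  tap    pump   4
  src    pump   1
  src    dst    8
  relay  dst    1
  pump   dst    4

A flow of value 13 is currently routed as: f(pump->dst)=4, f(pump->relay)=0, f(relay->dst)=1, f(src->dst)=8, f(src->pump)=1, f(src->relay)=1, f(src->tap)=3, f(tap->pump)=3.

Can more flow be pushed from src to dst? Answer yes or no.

No

Residual reachable from src: {pump, relay, src, tap}; dst is not reachable.
Saturated cut: src->dst, pump->dst, relay->dst with total capacity 13 = current flow value. Flow is maximum.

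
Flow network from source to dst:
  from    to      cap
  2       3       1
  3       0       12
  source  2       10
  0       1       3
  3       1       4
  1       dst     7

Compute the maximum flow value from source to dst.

1

Augment source->2->3->1->dst: bottleneck 1. Total 1.
No augmenting path remains in the residual graph.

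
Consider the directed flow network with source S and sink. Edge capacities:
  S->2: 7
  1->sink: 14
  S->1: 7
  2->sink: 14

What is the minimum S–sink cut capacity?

14

Max flow = 14 (via 2 augmenting paths).
In the residual at optimum, the set reachable from S is {S}.
Cut edges: S->1 (cap 7), S->2 (cap 7). Sum = 14.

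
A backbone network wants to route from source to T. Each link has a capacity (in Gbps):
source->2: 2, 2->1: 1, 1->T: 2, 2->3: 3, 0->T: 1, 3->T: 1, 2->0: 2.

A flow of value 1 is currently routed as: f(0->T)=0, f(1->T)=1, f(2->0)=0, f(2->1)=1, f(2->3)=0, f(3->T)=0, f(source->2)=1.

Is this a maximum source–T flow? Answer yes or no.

Residual path source->2->0->T has bottleneck 1 > 0.
Pushing 1 along it raises the flow to 2, so the given flow is not maximum.

No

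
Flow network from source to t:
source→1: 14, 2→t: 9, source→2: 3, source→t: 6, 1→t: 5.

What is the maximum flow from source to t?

14

Augment source→t: bottleneck 6. Total 6.
Augment source→2→t: bottleneck 3. Total 9.
Augment source→1→t: bottleneck 5. Total 14.
No augmenting path remains in the residual graph.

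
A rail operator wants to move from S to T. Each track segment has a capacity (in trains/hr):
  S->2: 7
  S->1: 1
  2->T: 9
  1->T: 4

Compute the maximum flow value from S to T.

8

Augment S->2->T: bottleneck 7. Total 7.
Augment S->1->T: bottleneck 1. Total 8.
No augmenting path remains in the residual graph.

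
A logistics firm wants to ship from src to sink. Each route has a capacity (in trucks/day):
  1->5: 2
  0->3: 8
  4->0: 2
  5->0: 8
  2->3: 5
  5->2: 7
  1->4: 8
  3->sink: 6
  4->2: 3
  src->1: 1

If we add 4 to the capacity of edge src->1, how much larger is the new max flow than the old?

Original max flow = 1.
After raising cap(src->1), augmenting paths through that edge carry 4 more units.
New max flow = 5. Increase = 4.

4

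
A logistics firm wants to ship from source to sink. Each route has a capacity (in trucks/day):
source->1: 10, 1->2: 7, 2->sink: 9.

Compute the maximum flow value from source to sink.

Augment source->1->2->sink: bottleneck 7. Total 7.
No augmenting path remains in the residual graph.

7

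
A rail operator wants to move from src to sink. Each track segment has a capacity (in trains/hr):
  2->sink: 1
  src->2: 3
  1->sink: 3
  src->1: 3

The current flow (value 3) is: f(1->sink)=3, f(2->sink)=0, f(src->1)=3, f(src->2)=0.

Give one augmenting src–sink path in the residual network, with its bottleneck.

src->2->sink, bottleneck 1

Residual along src->2->sink: src->2: 3, 2->sink: 1.
Bottleneck = min = 1.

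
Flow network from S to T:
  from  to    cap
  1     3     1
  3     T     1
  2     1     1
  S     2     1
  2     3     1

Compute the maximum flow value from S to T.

Augment S->2->3->T: bottleneck 1. Total 1.
No augmenting path remains in the residual graph.

1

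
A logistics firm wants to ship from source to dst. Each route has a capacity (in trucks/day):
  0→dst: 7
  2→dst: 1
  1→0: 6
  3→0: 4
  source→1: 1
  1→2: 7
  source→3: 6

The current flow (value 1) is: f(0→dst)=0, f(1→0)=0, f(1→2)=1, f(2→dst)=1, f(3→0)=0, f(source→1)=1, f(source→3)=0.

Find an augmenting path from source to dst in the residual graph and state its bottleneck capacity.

source→3→0→dst, bottleneck 4

Residual along source→3→0→dst: source→3: 6, 3→0: 4, 0→dst: 7.
Bottleneck = min = 4.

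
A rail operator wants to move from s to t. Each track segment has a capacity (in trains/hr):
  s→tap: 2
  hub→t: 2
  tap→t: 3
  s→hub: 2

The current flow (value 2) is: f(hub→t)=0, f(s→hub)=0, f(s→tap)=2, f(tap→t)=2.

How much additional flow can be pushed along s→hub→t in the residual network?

2

Residual capacities along the path: s→hub: 2, hub→t: 2.
Minimum is 2.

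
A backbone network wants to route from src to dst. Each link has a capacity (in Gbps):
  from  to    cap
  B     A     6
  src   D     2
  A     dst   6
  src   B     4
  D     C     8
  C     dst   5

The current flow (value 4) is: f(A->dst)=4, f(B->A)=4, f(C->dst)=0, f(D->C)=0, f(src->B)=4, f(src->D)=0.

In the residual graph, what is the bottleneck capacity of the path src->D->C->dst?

Residual capacities along the path: src->D: 2, D->C: 8, C->dst: 5.
Minimum is 2.

2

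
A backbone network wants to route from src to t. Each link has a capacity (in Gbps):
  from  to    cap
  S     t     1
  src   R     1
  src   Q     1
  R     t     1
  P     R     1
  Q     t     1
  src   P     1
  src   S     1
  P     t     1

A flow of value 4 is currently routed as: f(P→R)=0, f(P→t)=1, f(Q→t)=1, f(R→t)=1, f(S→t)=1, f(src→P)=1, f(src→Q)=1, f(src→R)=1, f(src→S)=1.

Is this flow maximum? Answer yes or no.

Residual reachable from src: {src}; t is not reachable.
Saturated cut: src→Q, src→P, src→S, src→R with total capacity 4 = current flow value. Flow is maximum.

Yes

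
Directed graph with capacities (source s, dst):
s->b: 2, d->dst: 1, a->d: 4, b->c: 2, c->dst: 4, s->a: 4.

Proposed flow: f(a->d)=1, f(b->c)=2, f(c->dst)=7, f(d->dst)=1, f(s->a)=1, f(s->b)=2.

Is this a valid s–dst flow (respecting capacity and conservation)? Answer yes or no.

Capacity violated on c->dst: flow 7 > capacity 4.

No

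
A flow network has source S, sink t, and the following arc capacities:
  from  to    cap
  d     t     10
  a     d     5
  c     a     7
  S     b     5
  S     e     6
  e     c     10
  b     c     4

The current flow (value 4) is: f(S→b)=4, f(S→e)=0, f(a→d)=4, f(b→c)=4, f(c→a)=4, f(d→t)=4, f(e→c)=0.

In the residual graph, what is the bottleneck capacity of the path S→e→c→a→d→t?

1

Residual capacities along the path: S→e: 6, e→c: 10, c→a: 3, a→d: 1, d→t: 6.
Minimum is 1.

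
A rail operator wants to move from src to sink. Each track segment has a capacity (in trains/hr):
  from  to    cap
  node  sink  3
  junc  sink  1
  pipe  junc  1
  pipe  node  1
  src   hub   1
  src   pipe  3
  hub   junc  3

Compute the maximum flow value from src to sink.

2

Augment src->pipe->node->sink: bottleneck 1. Total 1.
Augment src->pipe->junc->sink: bottleneck 1. Total 2.
No augmenting path remains in the residual graph.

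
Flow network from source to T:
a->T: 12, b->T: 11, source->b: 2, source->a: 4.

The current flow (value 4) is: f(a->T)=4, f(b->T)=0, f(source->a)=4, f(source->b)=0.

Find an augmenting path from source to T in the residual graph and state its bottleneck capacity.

source->b->T, bottleneck 2

Residual along source->b->T: source->b: 2, b->T: 11.
Bottleneck = min = 2.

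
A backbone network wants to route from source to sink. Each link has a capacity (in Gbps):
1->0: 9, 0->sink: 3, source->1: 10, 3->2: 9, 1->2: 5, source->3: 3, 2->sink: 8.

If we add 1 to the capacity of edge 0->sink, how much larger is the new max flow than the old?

Original max flow = 11.
After raising cap(0->sink), augmenting paths through that edge carry 1 more unit.
New max flow = 12. Increase = 1.

1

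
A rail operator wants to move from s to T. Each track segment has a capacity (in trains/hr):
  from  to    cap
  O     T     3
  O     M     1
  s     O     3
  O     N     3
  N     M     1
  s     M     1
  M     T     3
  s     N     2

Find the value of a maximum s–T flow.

Augment s->O->T: bottleneck 3. Total 3.
Augment s->M->T: bottleneck 1. Total 4.
Augment s->N->M->T: bottleneck 1. Total 5.
No augmenting path remains in the residual graph.

5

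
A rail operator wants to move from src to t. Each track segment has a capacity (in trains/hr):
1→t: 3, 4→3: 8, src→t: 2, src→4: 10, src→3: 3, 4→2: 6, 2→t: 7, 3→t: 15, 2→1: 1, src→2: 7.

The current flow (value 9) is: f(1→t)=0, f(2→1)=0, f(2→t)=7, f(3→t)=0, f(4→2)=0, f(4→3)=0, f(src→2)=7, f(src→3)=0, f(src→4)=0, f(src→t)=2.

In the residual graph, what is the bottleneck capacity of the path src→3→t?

3

Residual capacities along the path: src→3: 3, 3→t: 15.
Minimum is 3.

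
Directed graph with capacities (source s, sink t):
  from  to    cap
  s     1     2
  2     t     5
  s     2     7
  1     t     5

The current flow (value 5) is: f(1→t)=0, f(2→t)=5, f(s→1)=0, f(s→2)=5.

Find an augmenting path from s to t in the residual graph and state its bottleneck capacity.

Residual along s→1→t: s→1: 2, 1→t: 5.
Bottleneck = min = 2.

s→1→t, bottleneck 2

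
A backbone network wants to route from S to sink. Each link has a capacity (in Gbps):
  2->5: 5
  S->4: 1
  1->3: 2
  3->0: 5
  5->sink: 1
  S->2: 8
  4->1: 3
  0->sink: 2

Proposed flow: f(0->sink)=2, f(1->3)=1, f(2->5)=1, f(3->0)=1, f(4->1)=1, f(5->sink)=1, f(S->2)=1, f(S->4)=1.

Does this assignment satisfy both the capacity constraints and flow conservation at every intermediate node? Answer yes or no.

No

Conservation fails at 0: inflow 1 ≠ outflow 2.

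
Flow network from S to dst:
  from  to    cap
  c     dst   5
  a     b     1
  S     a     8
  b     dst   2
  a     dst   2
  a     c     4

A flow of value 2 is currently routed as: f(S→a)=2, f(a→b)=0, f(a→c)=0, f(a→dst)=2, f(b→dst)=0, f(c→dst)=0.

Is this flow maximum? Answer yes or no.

Residual path S→a→c→dst has bottleneck 4 > 0.
Pushing 4 along it raises the flow to 6, so the given flow is not maximum.

No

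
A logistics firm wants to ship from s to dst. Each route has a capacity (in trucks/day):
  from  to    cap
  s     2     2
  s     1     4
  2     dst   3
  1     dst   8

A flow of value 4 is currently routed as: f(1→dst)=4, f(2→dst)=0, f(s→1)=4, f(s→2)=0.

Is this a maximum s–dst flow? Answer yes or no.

No

Residual path s→2→dst has bottleneck 2 > 0.
Pushing 2 along it raises the flow to 6, so the given flow is not maximum.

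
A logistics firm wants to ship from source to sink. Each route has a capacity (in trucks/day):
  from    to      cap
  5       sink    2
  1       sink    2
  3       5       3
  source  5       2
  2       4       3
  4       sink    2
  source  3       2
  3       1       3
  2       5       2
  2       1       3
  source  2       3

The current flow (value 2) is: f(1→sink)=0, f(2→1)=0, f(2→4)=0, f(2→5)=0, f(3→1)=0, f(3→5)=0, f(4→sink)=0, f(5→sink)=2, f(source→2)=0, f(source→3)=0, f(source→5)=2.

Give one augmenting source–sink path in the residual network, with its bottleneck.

Residual along source→3→1→sink: source→3: 2, 3→1: 3, 1→sink: 2.
Bottleneck = min = 2.

source→3→1→sink, bottleneck 2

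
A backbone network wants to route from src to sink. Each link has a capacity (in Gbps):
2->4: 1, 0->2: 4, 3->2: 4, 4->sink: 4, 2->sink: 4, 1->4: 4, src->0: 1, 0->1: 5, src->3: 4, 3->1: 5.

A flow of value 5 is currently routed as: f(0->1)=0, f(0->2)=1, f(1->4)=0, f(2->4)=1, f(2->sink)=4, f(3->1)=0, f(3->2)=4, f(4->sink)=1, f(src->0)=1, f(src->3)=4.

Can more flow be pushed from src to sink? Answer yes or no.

Residual reachable from src: {src}; sink is not reachable.
Saturated cut: src->0, src->3 with total capacity 5 = current flow value. Flow is maximum.

No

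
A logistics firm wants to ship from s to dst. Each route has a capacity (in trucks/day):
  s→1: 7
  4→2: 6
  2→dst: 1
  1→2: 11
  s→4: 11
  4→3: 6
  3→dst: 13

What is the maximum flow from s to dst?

Augment s→4→3→dst: bottleneck 6. Total 6.
Augment s→4→2→dst: bottleneck 1. Total 7.
No augmenting path remains in the residual graph.

7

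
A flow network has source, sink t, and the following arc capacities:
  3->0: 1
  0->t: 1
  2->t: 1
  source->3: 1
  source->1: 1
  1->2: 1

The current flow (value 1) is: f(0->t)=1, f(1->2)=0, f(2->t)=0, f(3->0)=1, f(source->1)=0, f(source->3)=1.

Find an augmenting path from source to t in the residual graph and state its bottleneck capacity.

Residual along source->1->2->t: source->1: 1, 1->2: 1, 2->t: 1.
Bottleneck = min = 1.

source->1->2->t, bottleneck 1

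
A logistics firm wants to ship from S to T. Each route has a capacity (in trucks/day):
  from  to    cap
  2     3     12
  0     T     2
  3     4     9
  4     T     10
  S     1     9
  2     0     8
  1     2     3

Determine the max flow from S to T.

3

Augment S→1→2→0→T: bottleneck 2. Total 2.
Augment S→1→2→3→4→T: bottleneck 1. Total 3.
No augmenting path remains in the residual graph.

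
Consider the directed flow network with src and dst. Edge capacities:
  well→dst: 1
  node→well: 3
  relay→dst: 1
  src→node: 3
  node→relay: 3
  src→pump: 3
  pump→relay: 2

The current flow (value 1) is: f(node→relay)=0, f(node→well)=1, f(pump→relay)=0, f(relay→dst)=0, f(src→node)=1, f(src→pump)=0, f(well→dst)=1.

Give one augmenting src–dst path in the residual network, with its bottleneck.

Residual along src→node→relay→dst: src→node: 2, node→relay: 3, relay→dst: 1.
Bottleneck = min = 1.

src→node→relay→dst, bottleneck 1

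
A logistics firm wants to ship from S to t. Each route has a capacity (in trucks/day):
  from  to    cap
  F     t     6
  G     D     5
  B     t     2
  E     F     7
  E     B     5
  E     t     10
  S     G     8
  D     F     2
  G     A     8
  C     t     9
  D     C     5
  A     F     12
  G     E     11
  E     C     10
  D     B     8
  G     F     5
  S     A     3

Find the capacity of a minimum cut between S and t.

11

Max flow = 11 (via 2 augmenting paths).
In the residual at optimum, the set reachable from S is {S}.
Cut edges: S→G (cap 8), S→A (cap 3). Sum = 11.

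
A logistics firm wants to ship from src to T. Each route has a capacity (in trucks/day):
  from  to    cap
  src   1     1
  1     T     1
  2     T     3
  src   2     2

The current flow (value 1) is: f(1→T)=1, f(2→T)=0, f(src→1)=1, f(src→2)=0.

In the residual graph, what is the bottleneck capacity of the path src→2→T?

2

Residual capacities along the path: src→2: 2, 2→T: 3.
Minimum is 2.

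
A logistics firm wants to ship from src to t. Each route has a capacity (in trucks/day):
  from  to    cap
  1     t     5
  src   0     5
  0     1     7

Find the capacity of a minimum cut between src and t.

5

Max flow = 5 (via 1 augmenting path).
In the residual at optimum, the set reachable from src is {src}.
Cut edges: src->0 (cap 5). Sum = 5.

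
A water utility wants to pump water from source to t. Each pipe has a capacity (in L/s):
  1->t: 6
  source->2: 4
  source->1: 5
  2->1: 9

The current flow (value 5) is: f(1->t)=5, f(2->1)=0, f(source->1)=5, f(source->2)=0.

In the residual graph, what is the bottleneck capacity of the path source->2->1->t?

1

Residual capacities along the path: source->2: 4, 2->1: 9, 1->t: 1.
Minimum is 1.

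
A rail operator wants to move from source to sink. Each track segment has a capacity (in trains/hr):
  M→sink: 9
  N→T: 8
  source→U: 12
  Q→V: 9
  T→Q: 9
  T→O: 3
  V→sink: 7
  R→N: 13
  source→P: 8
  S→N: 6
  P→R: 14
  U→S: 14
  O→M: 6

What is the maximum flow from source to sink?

Augment source→U→S→N→T→Q→V→sink: bottleneck 6. Total 6.
Augment source→P→R→N→T→Q→V→sink: bottleneck 1. Total 7.
Augment source→P→R→N→T→O→M→sink: bottleneck 1. Total 8.
No augmenting path remains in the residual graph.

8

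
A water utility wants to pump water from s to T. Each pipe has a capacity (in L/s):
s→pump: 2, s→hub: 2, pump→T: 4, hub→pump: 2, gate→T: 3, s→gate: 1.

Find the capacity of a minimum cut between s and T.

Max flow = 5 (via 3 augmenting paths).
In the residual at optimum, the set reachable from s is {s}.
Cut edges: s→hub (cap 2), s→gate (cap 1), s→pump (cap 2). Sum = 5.

5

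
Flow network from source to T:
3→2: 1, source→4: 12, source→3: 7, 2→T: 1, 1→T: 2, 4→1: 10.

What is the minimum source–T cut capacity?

Max flow = 3 (via 2 augmenting paths).
In the residual at optimum, the set reachable from source is {1, 3, 4, source}.
Cut edges: 3→2 (cap 1), 1→T (cap 2). Sum = 3.

3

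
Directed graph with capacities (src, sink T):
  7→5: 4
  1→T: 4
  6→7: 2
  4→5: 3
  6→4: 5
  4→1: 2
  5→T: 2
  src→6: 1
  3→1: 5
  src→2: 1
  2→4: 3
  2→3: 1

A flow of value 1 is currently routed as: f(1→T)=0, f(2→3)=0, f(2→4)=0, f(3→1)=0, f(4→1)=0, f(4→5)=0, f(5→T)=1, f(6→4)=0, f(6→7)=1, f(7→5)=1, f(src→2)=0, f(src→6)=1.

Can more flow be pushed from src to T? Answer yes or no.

Yes

Residual path src→2→4→5→T has bottleneck 1 > 0.
Pushing 1 along it raises the flow to 2, so the given flow is not maximum.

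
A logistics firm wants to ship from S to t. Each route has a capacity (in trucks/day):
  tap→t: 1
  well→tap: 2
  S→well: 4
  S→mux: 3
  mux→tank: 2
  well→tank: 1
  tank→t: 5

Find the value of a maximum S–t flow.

Augment S→well→tap→t: bottleneck 1. Total 1.
Augment S→well→tank→t: bottleneck 1. Total 2.
Augment S→mux→tank→t: bottleneck 2. Total 4.
No augmenting path remains in the residual graph.

4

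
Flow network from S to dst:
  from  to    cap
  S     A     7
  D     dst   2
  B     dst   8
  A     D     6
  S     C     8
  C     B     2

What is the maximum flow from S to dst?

4

Augment S→A→D→dst: bottleneck 2. Total 2.
Augment S→C→B→dst: bottleneck 2. Total 4.
No augmenting path remains in the residual graph.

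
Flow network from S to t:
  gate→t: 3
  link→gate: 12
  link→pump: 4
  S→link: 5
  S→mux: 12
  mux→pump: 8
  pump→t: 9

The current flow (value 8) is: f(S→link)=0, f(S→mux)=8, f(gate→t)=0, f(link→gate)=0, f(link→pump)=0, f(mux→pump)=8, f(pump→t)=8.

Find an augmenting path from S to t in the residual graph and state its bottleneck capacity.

S→link→pump→t, bottleneck 1

Residual along S→link→pump→t: S→link: 5, link→pump: 4, pump→t: 1.
Bottleneck = min = 1.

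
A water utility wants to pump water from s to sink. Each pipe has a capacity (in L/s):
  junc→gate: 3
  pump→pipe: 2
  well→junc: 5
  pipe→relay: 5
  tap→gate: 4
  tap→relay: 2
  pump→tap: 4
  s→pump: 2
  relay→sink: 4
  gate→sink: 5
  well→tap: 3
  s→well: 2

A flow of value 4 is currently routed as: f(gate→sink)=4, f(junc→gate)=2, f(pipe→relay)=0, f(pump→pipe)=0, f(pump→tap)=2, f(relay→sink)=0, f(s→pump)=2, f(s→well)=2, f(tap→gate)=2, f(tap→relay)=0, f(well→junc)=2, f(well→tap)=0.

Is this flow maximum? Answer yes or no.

Residual reachable from s: {s}; sink is not reachable.
Saturated cut: s→well, s→pump with total capacity 4 = current flow value. Flow is maximum.

Yes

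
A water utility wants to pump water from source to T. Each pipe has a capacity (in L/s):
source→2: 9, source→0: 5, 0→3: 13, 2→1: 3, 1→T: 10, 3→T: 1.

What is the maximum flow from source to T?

4

Augment source→0→3→T: bottleneck 1. Total 1.
Augment source→2→1→T: bottleneck 3. Total 4.
No augmenting path remains in the residual graph.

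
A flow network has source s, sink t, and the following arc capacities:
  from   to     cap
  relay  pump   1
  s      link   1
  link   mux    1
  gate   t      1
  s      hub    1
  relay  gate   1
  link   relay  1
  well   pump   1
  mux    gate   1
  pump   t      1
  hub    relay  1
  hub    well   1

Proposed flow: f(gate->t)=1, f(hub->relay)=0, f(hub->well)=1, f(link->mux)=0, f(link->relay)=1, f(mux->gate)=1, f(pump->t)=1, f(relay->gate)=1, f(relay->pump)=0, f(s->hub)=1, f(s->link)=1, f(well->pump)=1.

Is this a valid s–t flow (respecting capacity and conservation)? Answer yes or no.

No

Conservation fails at mux: inflow 0 ≠ outflow 1.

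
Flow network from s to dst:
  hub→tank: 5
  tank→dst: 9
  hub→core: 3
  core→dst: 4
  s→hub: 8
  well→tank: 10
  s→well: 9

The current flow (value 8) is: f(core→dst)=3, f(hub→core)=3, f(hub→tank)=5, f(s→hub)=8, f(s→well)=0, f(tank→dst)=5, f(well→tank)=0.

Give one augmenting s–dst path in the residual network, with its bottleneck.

Residual along s→well→tank→dst: s→well: 9, well→tank: 10, tank→dst: 4.
Bottleneck = min = 4.

s→well→tank→dst, bottleneck 4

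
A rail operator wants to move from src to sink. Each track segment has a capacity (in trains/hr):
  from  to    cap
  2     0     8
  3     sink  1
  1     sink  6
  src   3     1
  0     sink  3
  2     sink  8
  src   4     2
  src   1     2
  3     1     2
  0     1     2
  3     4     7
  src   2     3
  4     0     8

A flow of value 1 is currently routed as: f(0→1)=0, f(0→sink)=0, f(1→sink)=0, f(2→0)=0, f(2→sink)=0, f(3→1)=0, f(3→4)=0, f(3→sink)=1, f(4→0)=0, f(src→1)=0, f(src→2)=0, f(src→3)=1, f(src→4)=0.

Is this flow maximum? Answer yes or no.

No

Residual path src→2→sink has bottleneck 3 > 0.
Pushing 3 along it raises the flow to 4, so the given flow is not maximum.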